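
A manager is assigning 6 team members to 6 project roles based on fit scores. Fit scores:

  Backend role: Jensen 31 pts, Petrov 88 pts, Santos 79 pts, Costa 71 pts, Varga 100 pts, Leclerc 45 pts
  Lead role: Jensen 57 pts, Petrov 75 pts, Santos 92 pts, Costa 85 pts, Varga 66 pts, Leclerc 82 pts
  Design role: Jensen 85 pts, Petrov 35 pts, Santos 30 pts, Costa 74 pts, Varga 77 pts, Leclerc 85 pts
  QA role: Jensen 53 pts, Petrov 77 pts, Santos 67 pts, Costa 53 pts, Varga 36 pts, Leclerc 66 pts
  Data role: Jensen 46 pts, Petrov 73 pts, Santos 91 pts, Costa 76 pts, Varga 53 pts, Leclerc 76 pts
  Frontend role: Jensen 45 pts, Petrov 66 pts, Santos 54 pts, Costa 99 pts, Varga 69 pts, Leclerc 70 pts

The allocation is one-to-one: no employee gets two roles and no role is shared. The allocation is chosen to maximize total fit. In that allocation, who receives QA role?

Optimal: Jensen→Design role (85 pts), Petrov→QA role (77 pts), Santos→Data role (91 pts), Costa→Frontend role (99 pts), Varga→Backend role (100 pts), Leclerc→Lead role (82 pts) — total 85+77+91+99+100+82 = 534 pts.
Row-greedy (each employee in turn takes its best remaining role) gives 483 pts, worse by 51.
Next-best assignment: Jensen→Design role, Petrov→QA role, Santos→Lead role, Costa→Frontend role, Varga→Backend role, Leclerc→Data role = 529 pts.
Swapping Varga↔Jensen (Varga→Design role 77 pts, Jensen→Backend role 31 pts) loses 77.
Petrov's own top role is Backend role (88 pts), but forcing Petrov→Backend role and reassigning the rest optimally gives only 495 pts — worse by 39.

Petrov receives QA role.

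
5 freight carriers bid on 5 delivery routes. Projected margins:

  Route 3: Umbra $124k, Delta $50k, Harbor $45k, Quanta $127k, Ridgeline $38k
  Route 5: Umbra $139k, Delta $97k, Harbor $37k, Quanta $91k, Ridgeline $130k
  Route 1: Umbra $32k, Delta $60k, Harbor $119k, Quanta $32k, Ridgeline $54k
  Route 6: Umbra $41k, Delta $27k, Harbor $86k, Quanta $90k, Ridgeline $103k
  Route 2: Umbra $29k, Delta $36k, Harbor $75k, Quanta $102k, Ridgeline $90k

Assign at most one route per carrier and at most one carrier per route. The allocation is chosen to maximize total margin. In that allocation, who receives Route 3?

Optimal: Umbra→Route 3 ($124k), Delta→Route 5 ($97k), Harbor→Route 1 ($119k), Quanta→Route 2 ($102k), Ridgeline→Route 6 ($103k) — total 124+97+119+102+103 = $545k.
Column-greedy (each route in turn goes to its best remaining carrier) gives $524k, worse by 21.
Umbra's own top route is Route 5 ($139k), but forcing Umbra→Route 5 and reassigning the rest optimally gives only $524k — worse by 21.

Umbra receives Route 3.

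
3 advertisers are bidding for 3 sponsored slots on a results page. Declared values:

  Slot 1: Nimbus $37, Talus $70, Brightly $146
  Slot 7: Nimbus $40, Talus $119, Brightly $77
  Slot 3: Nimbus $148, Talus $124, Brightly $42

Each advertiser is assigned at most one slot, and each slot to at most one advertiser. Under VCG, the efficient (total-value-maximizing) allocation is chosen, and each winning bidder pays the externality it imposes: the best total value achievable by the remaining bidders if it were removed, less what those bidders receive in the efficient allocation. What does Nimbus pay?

Efficient allocation: Nimbus→Slot 3 ($148), Talus→Slot 7 ($119), Brightly→Slot 1 ($146); total welfare W = $413.
Nimbus receives Slot 3 at value $148, so the others get W − 148 = $265.
Without Nimbus: best allocation of the remaining 2 bidders over all 3 slots is Talus→Slot 3 ($124), Brightly→Slot 1 ($146), total $270.
VCG payment = (others' best without Nimbus) − (others' welfare with Nimbus) = 270 − 265 = $5.

Nimbus pays $5.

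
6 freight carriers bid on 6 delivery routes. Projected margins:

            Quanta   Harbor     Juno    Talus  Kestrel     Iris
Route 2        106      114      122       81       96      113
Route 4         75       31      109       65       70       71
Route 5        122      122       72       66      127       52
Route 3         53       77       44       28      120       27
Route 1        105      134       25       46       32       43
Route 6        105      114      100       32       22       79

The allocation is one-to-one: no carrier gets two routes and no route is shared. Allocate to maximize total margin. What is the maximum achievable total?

Max total: $654k

Treat this as an assignment problem: match each carrier to one route.
Optimal: Quanta→Route 5 ($122k), Harbor→Route 1 ($134k), Juno→Route 6 ($100k), Talus→Route 4 ($65k), Kestrel→Route 3 ($120k), Iris→Route 2 ($113k) — total 122+134+100+65+120+113 = $654k.
Row-greedy (each carrier in turn takes its best remaining route) gives $642k, worse by 12.
Swapping Harbor↔Kestrel (Harbor→Route 3 $77k, Kestrel→Route 1 $32k) loses 145.
Every other assignment is strictly worse.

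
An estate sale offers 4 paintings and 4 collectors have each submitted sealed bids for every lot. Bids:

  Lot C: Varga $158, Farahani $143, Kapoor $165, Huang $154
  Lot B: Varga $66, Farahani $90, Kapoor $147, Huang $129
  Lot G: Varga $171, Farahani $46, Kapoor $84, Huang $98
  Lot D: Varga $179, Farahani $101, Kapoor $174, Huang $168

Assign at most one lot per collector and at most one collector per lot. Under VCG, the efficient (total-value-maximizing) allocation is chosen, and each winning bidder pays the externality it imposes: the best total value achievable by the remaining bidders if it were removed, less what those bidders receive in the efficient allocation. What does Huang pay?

Efficient allocation: Varga→Lot G ($171), Farahani→Lot C ($143), Kapoor→Lot B ($147), Huang→Lot D ($168); total welfare W = $629.
Huang receives Lot D at value $168, so the others get W − 168 = $461.
Without Huang: best allocation of the remaining 3 bidders over all 4 lots is Varga→Lot G ($171), Farahani→Lot C ($143), Kapoor→Lot D ($174), total $488.
VCG payment = (others' best without Huang) − (others' welfare with Huang) = 488 − 461 = $27.

Huang pays $27.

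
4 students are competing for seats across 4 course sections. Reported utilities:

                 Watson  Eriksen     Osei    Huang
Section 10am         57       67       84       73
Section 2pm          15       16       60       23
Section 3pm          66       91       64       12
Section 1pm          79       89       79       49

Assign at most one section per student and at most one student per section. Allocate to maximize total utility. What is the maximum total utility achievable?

Optimal: Watson→Section 1pm (79 points), Eriksen→Section 3pm (91 points), Osei→Section 2pm (60 points), Huang→Section 10am (73 points) — total 79+91+60+73 = 303 points.
Row-greedy (each student in turn takes its best remaining section) gives 277 points, worse by 26.
No other one-to-one assignment exceeds 303 points.

Max total: 303 points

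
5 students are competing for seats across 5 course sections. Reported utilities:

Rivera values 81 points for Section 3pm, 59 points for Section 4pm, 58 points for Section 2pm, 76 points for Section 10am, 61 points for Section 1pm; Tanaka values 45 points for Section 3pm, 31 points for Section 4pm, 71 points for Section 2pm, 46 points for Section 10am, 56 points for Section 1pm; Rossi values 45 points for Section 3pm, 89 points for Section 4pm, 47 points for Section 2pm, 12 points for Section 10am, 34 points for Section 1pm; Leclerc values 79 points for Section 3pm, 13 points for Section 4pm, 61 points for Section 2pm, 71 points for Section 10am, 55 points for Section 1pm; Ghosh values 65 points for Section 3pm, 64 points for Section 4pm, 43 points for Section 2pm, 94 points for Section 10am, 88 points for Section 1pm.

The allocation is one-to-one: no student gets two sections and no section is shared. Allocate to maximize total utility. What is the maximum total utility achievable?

Treat this as an assignment problem: match each student to one section.
Optimal: Rivera→Section 10am (76 points), Tanaka→Section 2pm (71 points), Rossi→Section 4pm (89 points), Leclerc→Section 3pm (79 points), Ghosh→Section 1pm (88 points) — total 76+71+89+79+88 = 403 points.
Column-greedy (each section in turn goes to its best remaining student) gives 390 points, worse by 13.

Max total: 403 points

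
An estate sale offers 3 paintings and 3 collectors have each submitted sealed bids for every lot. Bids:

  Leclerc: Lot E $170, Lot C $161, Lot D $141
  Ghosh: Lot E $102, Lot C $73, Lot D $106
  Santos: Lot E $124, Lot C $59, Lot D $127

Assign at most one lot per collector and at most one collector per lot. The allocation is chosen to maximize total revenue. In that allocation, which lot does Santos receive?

Santos receives Lot E.

Optimal: Leclerc→Lot C ($161), Ghosh→Lot D ($106), Santos→Lot E ($124) — total 161+106+124 = $391.
Column-greedy (each lot in turn goes to its best remaining collector) gives $370, worse by 21.
Next-best assignment: Leclerc→Lot C, Ghosh→Lot E, Santos→Lot D = $390.
Swapping Santos↔Leclerc (Santos→Lot C $59, Leclerc→Lot E $170) loses 56.
No other one-to-one assignment exceeds $391.
Santos's own top lot is Lot D ($127), but forcing Santos→Lot D and reassigning the rest optimally gives only $390 — worse by 1.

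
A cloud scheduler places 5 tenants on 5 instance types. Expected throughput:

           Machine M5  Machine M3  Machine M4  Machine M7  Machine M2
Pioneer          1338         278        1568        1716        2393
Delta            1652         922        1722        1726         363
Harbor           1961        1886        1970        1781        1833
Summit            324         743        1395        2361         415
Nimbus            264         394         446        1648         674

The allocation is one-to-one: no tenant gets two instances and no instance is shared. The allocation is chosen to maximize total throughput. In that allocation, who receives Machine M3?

Optimal: Pioneer→Machine M2 (2393 ops/s), Delta→Machine M5 (1652 ops/s), Harbor→Machine M3 (1886 ops/s), Summit→Machine M4 (1395 ops/s), Nimbus→Machine M7 (1648 ops/s) — total 2393+1652+1886+1395+1648 = 8974 ops/s.
Row-greedy (each tenant in turn takes its best remaining instance) gives 7096 ops/s, worse by 1878.
Every other assignment is strictly worse.
Harbor's own top instance is Machine M4 (1970 ops/s), but forcing Harbor→Machine M4 and reassigning the rest optimally gives only 8770 ops/s — worse by 204.

Harbor receives Machine M3.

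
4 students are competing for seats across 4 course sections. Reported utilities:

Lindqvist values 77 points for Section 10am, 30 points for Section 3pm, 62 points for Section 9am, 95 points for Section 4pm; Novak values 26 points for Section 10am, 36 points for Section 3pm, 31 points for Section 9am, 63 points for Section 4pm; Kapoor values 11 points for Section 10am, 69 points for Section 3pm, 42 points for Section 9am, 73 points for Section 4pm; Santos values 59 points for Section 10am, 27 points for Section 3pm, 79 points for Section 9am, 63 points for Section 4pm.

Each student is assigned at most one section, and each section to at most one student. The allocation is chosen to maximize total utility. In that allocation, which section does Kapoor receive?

Treat this as an assignment problem: match each student to one section.
Optimal: Lindqvist→Section 10am (77 points), Novak→Section 4pm (63 points), Kapoor→Section 3pm (69 points), Santos→Section 9am (79 points) — total 77+63+69+79 = 288 points.
Max-entry greedy (repeatedly take the single best remaining cell) gives 269 points, worse by 19.
Swapping Lindqvist↔Kapoor (Lindqvist→Section 3pm 30 points, Kapoor→Section 10am 11 points) loses 105.
Kapoor's own top section is Section 4pm (73 points), but forcing Kapoor→Section 4pm and reassigning the rest optimally gives only 265 points — worse by 23.

Kapoor receives Section 3pm.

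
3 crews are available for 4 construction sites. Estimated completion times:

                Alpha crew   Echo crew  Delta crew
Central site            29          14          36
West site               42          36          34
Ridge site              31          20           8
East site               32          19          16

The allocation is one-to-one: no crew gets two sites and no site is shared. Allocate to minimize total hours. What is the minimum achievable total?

This is a one-to-one assignment (minimum-cost bipartite matching).
Optimal: Alpha crew→East site (32 hours), Echo crew→Central site (14 hours), Delta crew→Ridge site (8 hours) — total 32+14+8 = 54 hours.
Column-greedy (each site in turn goes to its cheapest remaining crew) gives 79 hours, worse by 25.
Next-best assignment: Alpha crew→Central site, Echo crew→East site, Delta crew→Ridge site = 56 hours.

Min total: 54 hours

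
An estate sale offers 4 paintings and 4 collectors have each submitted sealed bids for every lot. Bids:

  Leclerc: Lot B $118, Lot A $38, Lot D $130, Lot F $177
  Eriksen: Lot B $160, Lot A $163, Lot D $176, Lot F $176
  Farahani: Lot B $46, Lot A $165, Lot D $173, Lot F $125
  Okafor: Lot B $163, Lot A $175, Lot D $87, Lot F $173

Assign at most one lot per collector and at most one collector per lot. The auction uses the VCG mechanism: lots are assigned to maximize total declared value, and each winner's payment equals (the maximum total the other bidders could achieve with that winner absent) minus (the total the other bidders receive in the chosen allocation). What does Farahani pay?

Farahani pays $16.

Efficient allocation: Leclerc→Lot F ($177), Eriksen→Lot B ($160), Farahani→Lot D ($173), Okafor→Lot A ($175); total welfare W = $685.
Farahani receives Lot D at value $173, so the others get W − 173 = $512.
Without Farahani: best allocation of the remaining 3 bidders over all 4 lots is Leclerc→Lot F ($177), Eriksen→Lot D ($176), Okafor→Lot A ($175), total $528.
VCG payment = (others' best without Farahani) − (others' welfare with Farahani) = 528 − 512 = $16.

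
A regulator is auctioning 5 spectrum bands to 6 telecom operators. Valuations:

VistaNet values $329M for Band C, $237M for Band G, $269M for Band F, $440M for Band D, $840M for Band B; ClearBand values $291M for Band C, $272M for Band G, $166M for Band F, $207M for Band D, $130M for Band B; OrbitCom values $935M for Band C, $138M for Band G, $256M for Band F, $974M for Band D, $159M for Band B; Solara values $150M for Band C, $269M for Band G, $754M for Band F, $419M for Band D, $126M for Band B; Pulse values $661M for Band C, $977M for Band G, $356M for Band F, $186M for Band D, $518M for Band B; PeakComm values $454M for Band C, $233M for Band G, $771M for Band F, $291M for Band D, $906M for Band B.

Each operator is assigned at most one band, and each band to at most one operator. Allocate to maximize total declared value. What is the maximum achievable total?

This is a one-to-one assignment (maximum-weight bipartite matching).
Optimal: OrbitCom→Band C ($935M), Pulse→Band G ($977M), Solara→Band F ($754M), VistaNet→Band D ($440M), PeakComm→Band B ($906M) — total 935+977+754+440+906 = $4012M.
Column-greedy (each band in turn goes to its best remaining operator) gives $3253M, worse by 759.
Next-best assignment: PeakComm→Band C, Pulse→Band G, Solara→Band F, OrbitCom→Band D, VistaNet→Band B = $3999M.

Maximum total: $4012M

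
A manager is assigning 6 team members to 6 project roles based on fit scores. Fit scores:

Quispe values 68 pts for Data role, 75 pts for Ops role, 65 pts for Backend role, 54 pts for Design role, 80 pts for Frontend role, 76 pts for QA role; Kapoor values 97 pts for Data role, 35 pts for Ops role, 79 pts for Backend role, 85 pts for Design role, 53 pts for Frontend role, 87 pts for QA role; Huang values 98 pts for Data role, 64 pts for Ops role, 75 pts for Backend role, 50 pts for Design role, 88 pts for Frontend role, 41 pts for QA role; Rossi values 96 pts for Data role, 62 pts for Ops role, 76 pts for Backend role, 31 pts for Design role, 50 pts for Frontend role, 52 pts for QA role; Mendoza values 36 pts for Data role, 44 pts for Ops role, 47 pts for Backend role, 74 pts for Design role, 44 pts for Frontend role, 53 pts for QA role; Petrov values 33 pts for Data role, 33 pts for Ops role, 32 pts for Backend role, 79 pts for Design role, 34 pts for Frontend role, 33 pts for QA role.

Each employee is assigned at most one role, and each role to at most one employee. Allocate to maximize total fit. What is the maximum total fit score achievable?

Max total: 472 pts

This is the linear assignment problem.
Optimal: Quispe→Ops role (75 pts), Kapoor→QA role (87 pts), Huang→Frontend role (88 pts), Rossi→Data role (96 pts), Mendoza→Backend role (47 pts), Petrov→Design role (79 pts) — total 75+87+88+96+47+79 = 472 pts.
Column-greedy (each role in turn goes to its best remaining employee) gives 434 pts, worse by 38.
Next-best assignment: Quispe→Ops role, Kapoor→Backend role, Huang→Frontend role, Rossi→Data role, Mendoza→QA role, Petrov→Design role = 470 pts.
Swapping Rossi↔Petrov (Rossi→Design role 31 pts, Petrov→Data role 33 pts) loses 111.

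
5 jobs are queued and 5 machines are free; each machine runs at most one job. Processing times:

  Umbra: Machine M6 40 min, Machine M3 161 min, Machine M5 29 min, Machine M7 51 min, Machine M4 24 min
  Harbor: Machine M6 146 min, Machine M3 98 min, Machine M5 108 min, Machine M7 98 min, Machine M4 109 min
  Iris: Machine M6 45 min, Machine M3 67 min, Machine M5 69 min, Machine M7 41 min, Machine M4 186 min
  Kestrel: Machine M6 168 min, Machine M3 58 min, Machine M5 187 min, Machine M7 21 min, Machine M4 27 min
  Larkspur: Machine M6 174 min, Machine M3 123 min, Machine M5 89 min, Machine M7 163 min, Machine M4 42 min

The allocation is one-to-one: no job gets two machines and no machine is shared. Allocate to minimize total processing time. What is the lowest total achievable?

Min total: 235 min

Treat this as an assignment problem: match each job to one machine.
Optimal: Umbra→Machine M5 (29 min), Harbor→Machine M3 (98 min), Iris→Machine M6 (45 min), Kestrel→Machine M7 (21 min), Larkspur→Machine M4 (42 min) — total 29+98+45+21+42 = 235 min.
Min-entry greedy (repeatedly take the single cheapest remaining cell) gives 277 min, worse by 42.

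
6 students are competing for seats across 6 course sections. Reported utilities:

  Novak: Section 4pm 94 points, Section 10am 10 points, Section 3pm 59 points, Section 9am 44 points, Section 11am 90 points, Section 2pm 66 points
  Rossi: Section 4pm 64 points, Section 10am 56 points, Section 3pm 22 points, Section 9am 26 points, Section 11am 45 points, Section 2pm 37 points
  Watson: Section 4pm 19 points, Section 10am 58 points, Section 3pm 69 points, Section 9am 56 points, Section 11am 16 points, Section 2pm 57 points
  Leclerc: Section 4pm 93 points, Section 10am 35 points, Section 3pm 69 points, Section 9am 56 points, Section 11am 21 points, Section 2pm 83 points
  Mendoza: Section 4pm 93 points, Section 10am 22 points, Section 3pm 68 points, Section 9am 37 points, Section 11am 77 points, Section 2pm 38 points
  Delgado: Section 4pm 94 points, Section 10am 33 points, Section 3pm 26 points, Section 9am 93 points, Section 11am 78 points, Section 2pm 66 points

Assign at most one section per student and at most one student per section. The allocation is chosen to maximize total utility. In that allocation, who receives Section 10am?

Rossi receives Section 10am.

Optimal: Novak→Section 11am (90 points), Rossi→Section 10am (56 points), Watson→Section 3pm (69 points), Leclerc→Section 2pm (83 points), Mendoza→Section 4pm (93 points), Delgado→Section 9am (93 points) — total 90+56+69+83+93+93 = 484 points.
Max-entry greedy (repeatedly take the single best remaining cell) gives 472 points, worse by 12.
Rossi's own top section is Section 4pm (64 points), but forcing Rossi→Section 4pm and reassigning the rest optimally gives only 456 points — worse by 28.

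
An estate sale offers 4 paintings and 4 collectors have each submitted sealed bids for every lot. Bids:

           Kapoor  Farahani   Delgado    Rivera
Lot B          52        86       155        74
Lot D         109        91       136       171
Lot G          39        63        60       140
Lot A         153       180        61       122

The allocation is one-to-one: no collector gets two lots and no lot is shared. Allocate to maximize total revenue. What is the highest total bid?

Max total: $584

Optimal: Kapoor→Lot D ($109), Farahani→Lot A ($180), Delgado→Lot B ($155), Rivera→Lot G ($140) — total 109+180+155+140 = $584.
Row-greedy (each collector in turn takes its best remaining lot) gives $539, worse by 45.
Next-best assignment: Kapoor→Lot G, Farahani→Lot A, Delgado→Lot B, Rivera→Lot D = $545.
Swapping Farahani↔Delgado (Farahani→Lot B $86, Delgado→Lot A $61) loses 188.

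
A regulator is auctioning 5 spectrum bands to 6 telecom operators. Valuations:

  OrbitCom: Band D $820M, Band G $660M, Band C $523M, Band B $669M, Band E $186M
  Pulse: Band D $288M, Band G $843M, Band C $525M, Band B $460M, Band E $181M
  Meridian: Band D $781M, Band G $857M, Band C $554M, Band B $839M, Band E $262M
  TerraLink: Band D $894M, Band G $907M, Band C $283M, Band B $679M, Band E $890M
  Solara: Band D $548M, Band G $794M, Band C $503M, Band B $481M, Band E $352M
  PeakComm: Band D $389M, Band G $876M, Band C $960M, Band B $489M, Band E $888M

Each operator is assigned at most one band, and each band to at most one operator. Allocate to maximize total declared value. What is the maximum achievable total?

Maximum total: $4352M

Optimal: OrbitCom→Band D ($820M), Pulse→Band G ($843M), PeakComm→Band C ($960M), Meridian→Band B ($839M), TerraLink→Band E ($890M) — total 820+843+960+839+890 = $4352M.
Column-greedy (each band in turn goes to its best remaining operator) gives $3345M, worse by 1007.
Checked against all permutations: $4352M is optimal.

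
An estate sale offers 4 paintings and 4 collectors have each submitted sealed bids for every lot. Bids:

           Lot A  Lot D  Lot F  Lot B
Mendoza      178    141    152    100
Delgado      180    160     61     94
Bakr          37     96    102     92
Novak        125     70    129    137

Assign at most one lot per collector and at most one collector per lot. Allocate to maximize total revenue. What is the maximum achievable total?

Maximum total: $577

This is the linear assignment problem.
Optimal: Mendoza→Lot A ($178), Delgado→Lot D ($160), Bakr→Lot F ($102), Novak→Lot B ($137) — total 178+160+102+137 = $577.
Max-entry greedy (repeatedly take the single best remaining cell) gives $565, worse by 12.
Next-best assignment: Mendoza→Lot F, Delgado→Lot A, Bakr→Lot D, Novak→Lot B = $565.
Swapping Novak↔Mendoza (Novak→Lot A $125, Mendoza→Lot B $100) loses 90.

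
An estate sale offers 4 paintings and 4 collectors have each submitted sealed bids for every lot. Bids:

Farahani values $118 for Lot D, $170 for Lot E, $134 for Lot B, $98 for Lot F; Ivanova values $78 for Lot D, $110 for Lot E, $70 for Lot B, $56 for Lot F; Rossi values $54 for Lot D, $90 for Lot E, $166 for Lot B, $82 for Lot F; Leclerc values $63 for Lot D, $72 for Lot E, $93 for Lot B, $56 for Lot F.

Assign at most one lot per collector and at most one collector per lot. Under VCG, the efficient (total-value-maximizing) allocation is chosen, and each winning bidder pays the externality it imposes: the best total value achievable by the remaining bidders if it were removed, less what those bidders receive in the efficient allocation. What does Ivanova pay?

Ivanova pays $7.

Efficient allocation: Farahani→Lot E ($170), Ivanova→Lot D ($78), Rossi→Lot B ($166), Leclerc→Lot F ($56); total welfare W = $470.
Ivanova receives Lot D at value $78, so the others get W − 78 = $392.
Without Ivanova: best allocation of the remaining 3 bidders over all 4 lots is Farahani→Lot E ($170), Rossi→Lot B ($166), Leclerc→Lot D ($63), total $399.
VCG payment = (others' best without Ivanova) − (others' welfare with Ivanova) = 399 − 392 = $7.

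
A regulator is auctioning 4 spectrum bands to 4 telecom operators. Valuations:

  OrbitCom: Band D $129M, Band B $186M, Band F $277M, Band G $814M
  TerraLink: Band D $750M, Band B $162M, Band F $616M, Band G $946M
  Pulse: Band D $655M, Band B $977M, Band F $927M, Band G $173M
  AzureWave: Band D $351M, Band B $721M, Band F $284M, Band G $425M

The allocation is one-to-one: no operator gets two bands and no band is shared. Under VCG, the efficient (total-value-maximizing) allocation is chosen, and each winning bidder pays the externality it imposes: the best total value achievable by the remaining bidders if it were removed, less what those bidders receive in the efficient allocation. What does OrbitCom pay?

Efficient allocation: OrbitCom→Band G ($814M), TerraLink→Band D ($750M), Pulse→Band F ($927M), AzureWave→Band B ($721M); total welfare W = $3212M.
OrbitCom receives Band G at value $814M, so the others get W − 814 = $2398M.
Without OrbitCom: best allocation of the remaining 3 bidders over all 4 bands is TerraLink→Band G ($946M), Pulse→Band F ($927M), AzureWave→Band B ($721M), total $2594M.
VCG payment = (others' best without OrbitCom) − (others' welfare with OrbitCom) = 2594 − 2398 = $196M.

OrbitCom pays $196M.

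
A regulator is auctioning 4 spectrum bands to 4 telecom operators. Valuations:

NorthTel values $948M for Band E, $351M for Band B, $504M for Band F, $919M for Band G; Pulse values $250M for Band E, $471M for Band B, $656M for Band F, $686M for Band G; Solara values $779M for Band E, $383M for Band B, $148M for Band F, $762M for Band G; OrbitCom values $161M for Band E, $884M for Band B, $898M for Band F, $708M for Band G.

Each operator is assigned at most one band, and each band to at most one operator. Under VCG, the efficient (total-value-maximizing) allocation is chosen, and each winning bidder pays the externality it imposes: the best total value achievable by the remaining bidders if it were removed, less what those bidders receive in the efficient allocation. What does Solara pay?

Solara pays $44M.

Efficient allocation: NorthTel→Band E ($948M), Pulse→Band F ($656M), Solara→Band G ($762M), OrbitCom→Band B ($884M); total welfare W = $3250M.
Solara receives Band G at value $762M, so the others get W − 762 = $2488M.
Without Solara: best allocation of the remaining 3 bidders over all 4 bands is NorthTel→Band E ($948M), Pulse→Band G ($686M), OrbitCom→Band F ($898M), total $2532M.
VCG payment = (others' best without Solara) − (others' welfare with Solara) = 2532 − 2488 = $44M.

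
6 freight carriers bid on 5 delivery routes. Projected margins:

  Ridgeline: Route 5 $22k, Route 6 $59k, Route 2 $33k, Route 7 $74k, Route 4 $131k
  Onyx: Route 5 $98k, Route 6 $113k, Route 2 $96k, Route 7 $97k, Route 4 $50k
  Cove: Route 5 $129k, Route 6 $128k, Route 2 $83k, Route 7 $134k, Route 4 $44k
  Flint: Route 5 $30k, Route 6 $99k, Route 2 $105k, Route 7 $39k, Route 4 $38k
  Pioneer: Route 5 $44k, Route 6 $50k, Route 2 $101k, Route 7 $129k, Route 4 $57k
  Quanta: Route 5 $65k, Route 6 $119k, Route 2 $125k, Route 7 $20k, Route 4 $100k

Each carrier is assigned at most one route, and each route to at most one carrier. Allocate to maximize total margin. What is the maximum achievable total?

Maximum total: $627k

Treat this as an assignment problem: match each carrier to one route.
Optimal: Cove→Route 5 ($129k), Onyx→Route 6 ($113k), Quanta→Route 2 ($125k), Pioneer→Route 7 ($129k), Ridgeline→Route 4 ($131k) — total 129+113+125+129+131 = $627k.
Column-greedy (each route in turn goes to its best remaining carrier) gives $613k, worse by 14.
Swapping Onyx↔Ridgeline (Onyx→Route 4 $50k, Ridgeline→Route 6 $59k) loses 135.
Every other assignment is strictly worse.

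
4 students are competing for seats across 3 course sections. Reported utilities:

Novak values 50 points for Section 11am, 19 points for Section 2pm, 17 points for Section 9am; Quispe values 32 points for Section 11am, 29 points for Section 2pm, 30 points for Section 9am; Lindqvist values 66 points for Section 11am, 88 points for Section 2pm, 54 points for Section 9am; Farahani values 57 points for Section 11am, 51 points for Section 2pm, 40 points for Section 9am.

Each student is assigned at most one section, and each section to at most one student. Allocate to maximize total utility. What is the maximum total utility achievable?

Optimal: Novak→Section 11am (50 points), Lindqvist→Section 2pm (88 points), Farahani→Section 9am (40 points) — total 50+88+40 = 178 points.
Max-entry greedy (repeatedly take the single best remaining cell) gives 175 points, worse by 3.
Next-best assignment: Farahani→Section 11am, Lindqvist→Section 2pm, Quispe→Section 9am = 175 points.
Checked against all permutations: 178 points is optimal.

Max total: 178 points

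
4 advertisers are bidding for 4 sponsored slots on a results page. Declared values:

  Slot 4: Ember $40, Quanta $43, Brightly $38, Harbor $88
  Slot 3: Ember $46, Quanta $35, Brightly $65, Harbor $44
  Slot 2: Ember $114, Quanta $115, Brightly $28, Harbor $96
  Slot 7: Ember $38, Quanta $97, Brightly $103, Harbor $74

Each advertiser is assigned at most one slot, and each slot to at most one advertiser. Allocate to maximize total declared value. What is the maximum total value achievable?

Optimal: Ember→Slot 2 ($114), Quanta→Slot 7 ($97), Brightly→Slot 3 ($65), Harbor→Slot 4 ($88) — total 114+97+65+88 = $364.
Column-greedy (each slot in turn goes to its best remaining advertiser) gives $306, worse by 58.
No other one-to-one assignment exceeds $364.

Max total: $364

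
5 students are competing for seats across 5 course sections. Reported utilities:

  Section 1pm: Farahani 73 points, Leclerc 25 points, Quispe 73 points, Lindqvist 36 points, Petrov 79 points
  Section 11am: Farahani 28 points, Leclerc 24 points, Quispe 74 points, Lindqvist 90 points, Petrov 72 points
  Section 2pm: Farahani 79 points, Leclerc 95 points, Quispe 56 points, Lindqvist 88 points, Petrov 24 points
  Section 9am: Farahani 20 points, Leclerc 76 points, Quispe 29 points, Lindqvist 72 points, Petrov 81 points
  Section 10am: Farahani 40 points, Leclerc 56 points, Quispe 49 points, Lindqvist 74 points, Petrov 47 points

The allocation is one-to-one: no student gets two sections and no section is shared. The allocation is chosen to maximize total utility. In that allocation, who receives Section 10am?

Treat this as an assignment problem: match each student to one section.
Optimal: Farahani→Section 1pm (73 points), Leclerc→Section 2pm (95 points), Quispe→Section 11am (74 points), Lindqvist→Section 10am (74 points), Petrov→Section 9am (81 points) — total 73+95+74+74+81 = 397 points.
Lindqvist's own top section is Section 11am (90 points), but forcing Lindqvist→Section 11am and reassigning the rest optimally gives only 388 points — worse by 9.

Lindqvist receives Section 10am.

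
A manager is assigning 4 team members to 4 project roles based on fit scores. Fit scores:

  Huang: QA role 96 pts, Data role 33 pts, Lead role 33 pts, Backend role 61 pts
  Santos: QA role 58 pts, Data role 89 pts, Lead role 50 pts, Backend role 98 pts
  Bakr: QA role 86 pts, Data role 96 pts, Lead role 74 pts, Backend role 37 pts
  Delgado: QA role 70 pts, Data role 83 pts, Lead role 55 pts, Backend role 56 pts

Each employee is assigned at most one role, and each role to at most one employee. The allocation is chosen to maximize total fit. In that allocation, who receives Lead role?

Optimal: Huang→QA role (96 pts), Santos→Backend role (98 pts), Bakr→Lead role (74 pts), Delgado→Data role (83 pts) — total 96+98+74+83 = 351 pts.
Max-entry greedy (repeatedly take the single best remaining cell) gives 345 pts, worse by 6.
Bakr's own top role is Data role (96 pts), but forcing Bakr→Data role and reassigning the rest optimally gives only 345 pts — worse by 6.

Bakr receives Lead role.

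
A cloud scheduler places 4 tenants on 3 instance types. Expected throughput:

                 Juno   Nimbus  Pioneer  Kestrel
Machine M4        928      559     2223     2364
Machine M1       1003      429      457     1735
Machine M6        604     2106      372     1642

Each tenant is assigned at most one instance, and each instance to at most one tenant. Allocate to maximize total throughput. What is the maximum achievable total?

This is a one-to-one assignment (maximum-weight bipartite matching).
Optimal: Pioneer→Machine M4 (2223 ops/s), Kestrel→Machine M1 (1735 ops/s), Nimbus→Machine M6 (2106 ops/s) — total 2223+1735+2106 = 6064 ops/s.
Max-entry greedy (repeatedly take the single best remaining cell) gives 5473 ops/s, worse by 591.
Next-best assignment: Kestrel→Machine M4, Juno→Machine M1, Nimbus→Machine M6 = 5473 ops/s.

Maximum total: 6064 ops/s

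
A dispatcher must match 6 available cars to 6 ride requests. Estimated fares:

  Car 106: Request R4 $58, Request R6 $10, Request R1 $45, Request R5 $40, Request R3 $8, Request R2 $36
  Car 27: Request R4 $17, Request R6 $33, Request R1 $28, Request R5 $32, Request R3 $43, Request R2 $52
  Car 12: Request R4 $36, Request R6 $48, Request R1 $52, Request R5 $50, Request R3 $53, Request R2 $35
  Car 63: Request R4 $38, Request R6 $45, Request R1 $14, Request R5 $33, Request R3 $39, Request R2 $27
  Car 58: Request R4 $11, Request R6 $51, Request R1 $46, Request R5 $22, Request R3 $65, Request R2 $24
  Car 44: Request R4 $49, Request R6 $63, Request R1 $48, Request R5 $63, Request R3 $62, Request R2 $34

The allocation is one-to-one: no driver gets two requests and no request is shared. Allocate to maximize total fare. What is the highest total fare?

Optimal: Car 106→Request R4 ($58), Car 27→Request R2 ($52), Car 12→Request R1 ($52), Car 63→Request R6 ($45), Car 58→Request R3 ($65), Car 44→Request R5 ($63) — total 58+52+52+45+65+63 = $335.
Max-entry greedy (repeatedly take the single best remaining cell) gives $323, worse by 12.

Max total: $335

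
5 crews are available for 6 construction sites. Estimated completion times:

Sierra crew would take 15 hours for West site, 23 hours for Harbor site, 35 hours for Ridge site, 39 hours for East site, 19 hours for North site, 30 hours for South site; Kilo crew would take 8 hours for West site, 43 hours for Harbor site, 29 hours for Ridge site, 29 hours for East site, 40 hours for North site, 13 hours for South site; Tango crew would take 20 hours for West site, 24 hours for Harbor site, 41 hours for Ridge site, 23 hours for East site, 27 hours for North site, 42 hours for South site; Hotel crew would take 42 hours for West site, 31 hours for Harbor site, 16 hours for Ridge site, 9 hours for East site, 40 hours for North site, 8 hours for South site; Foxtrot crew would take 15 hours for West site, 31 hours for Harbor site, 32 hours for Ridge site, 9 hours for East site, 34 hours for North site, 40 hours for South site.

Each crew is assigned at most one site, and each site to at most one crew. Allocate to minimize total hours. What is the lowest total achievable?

This is the linear assignment problem.
Optimal: Sierra crew→North site (19 hours), Kilo crew→West site (8 hours), Tango crew→Harbor site (24 hours), Hotel crew→South site (8 hours), Foxtrot crew→East site (9 hours) — total 19+8+24+8+9 = 68 hours.
Column-greedy (each site in turn goes to its cheapest remaining crew) gives 83 hours, worse by 15.
Next-best assignment: Sierra crew→Harbor site, Kilo crew→West site, Tango crew→North site, Hotel crew→South site, Foxtrot crew→East site = 75 hours.
No other one-to-one assignment undercuts 68 hours.

Min total: 68 hours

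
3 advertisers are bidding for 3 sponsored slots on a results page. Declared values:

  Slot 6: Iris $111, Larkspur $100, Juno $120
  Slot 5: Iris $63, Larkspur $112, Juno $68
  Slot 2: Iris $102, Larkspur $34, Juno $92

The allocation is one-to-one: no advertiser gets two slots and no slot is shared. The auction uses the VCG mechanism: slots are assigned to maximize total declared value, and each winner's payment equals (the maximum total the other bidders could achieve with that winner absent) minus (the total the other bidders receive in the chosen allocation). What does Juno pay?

Efficient allocation: Iris→Slot 2 ($102), Larkspur→Slot 5 ($112), Juno→Slot 6 ($120); total welfare W = $334.
Juno receives Slot 6 at value $120, so the others get W − 120 = $214.
Without Juno: best allocation of the remaining 2 bidders over all 3 slots is Iris→Slot 6 ($111), Larkspur→Slot 5 ($112), total $223.
VCG payment = (others' best without Juno) − (others' welfare with Juno) = 223 − 214 = $9.

Juno pays $9.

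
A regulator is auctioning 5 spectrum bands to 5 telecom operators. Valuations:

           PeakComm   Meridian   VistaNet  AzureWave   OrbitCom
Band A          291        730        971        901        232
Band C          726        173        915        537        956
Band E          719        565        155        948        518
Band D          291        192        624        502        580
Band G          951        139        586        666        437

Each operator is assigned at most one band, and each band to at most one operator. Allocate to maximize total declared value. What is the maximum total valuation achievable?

Optimal: PeakComm→Band G ($951M), Meridian→Band A ($730M), VistaNet→Band D ($624M), AzureWave→Band E ($948M), OrbitCom→Band C ($956M) — total 951+730+624+948+956 = $4209M.
Max-entry greedy (repeatedly take the single best remaining cell) gives $4018M, worse by 191.
Swapping AzureWave↔OrbitCom (AzureWave→Band C $537M, OrbitCom→Band E $518M) loses 849.
Checked against all permutations: $4209M is optimal.

Max total: $4209M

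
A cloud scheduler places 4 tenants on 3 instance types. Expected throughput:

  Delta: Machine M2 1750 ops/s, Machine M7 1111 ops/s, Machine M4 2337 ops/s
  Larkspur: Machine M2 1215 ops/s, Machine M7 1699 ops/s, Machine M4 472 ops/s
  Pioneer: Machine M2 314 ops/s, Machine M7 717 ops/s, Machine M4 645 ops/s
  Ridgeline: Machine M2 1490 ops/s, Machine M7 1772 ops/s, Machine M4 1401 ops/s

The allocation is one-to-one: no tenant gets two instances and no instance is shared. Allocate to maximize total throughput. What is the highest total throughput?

Optimal: Ridgeline→Machine M2 (1490 ops/s), Larkspur→Machine M7 (1699 ops/s), Delta→Machine M4 (2337 ops/s) — total 1490+1699+2337 = 5526 ops/s.
Max-entry greedy (repeatedly take the single best remaining cell) gives 5324 ops/s, worse by 202.
Next-best assignment: Larkspur→Machine M2, Ridgeline→Machine M7, Delta→Machine M4 = 5324 ops/s.
Swapping Larkspur↔Delta (Larkspur→Machine M4 472 ops/s, Delta→Machine M7 1111 ops/s) loses 2453.
Checked against all permutations: 5526 ops/s is optimal.

Maximum total: 5526 ops/s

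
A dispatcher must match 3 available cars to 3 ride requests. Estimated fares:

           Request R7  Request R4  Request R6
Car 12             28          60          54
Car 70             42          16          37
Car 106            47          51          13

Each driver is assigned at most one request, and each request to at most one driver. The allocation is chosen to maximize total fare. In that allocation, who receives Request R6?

Optimal: Car 12→Request R6 ($54), Car 70→Request R7 ($42), Car 106→Request R4 ($51) — total 54+42+51 = $147.
Column-greedy (each request in turn goes to its best remaining driver) gives $144, worse by 3.
Car 12's own top request is Request R4 ($60), but forcing Car 12→Request R4 and reassigning the rest optimally gives only $144 — worse by 3.

Car 12 receives Request R6.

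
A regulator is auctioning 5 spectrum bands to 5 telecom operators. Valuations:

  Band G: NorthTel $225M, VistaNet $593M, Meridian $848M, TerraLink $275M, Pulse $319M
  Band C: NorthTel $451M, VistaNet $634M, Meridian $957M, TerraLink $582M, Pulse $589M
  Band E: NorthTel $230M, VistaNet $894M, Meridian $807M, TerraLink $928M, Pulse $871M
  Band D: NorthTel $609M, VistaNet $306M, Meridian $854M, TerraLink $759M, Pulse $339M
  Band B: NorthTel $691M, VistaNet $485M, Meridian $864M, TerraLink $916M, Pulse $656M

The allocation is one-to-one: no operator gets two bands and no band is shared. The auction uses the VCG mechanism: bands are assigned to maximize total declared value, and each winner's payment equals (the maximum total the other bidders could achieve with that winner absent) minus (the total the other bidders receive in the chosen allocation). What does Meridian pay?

Efficient allocation: NorthTel→Band D ($609M), VistaNet→Band G ($593M), Meridian→Band C ($957M), TerraLink→Band B ($916M), Pulse→Band E ($871M); total welfare W = $3946M.
Meridian receives Band C at value $957M, so the others get W − 957 = $2989M.
Without Meridian: best allocation of the remaining 4 bidders over all 5 bands is NorthTel→Band D ($609M), VistaNet→Band C ($634M), TerraLink→Band B ($916M), Pulse→Band E ($871M), total $3030M.
VCG payment = (others' best without Meridian) − (others' welfare with Meridian) = 3030 − 2989 = $41M.

Meridian pays $41M.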